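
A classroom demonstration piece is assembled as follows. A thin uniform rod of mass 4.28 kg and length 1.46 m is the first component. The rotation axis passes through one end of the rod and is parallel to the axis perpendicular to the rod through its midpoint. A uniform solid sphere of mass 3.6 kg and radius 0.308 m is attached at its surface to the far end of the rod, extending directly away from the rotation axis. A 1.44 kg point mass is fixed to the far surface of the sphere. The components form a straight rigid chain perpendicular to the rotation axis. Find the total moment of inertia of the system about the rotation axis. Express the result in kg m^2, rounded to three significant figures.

Thin rod: I_cm = (1/12)ML² = (1/12)(4.28)(1.46)² = 0.76027 kg m^2; centre at d = 0.73 m, so I = I_cm + Md² gives I = 0.76027 + (4.28)(0.73)² = 3.0411 kg m^2.
Solid sphere: I_cm = (2/5)MR² = (2/5)(3.6)(0.308)² = 0.1366 kg m^2; centre at d = 0.73 + 0.73 + 0.308 = 1.768 m, so I = I_cm + Md² gives I = 0.1366 + (3.6)(1.768)² = 11.39 kg m^2.
Point mass: I_cm = 0; centre at d = 0.73 + 0.73 + 0.308 + 0.308 = 2.076 m, so I = I_cm + Md² gives I = 0 + (1.44)(2.076)² = 6.2061 kg m^2.
Total I = 3.0411 + 11.39 + 6.2061 = 20.637 kg m^2.

20.6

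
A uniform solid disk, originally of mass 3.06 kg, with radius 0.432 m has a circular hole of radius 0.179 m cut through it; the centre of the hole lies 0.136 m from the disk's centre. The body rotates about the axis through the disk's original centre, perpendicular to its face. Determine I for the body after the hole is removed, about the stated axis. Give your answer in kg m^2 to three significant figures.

0.267

Unpierced body about its centre: I₀ = (1/2)MR² = (1/2)(3.06)(0.432)² = 0.28553 kg m^2.
The removed disk has mass m = M·(r/R)² = (3.06)(0.179/0.432)² = 0.52536 kg (same uniform areal density).
Its moment of inertia about the rotation axis (parallel-axis theorem): I_hole = (1/2)mr² + md² = (1/2)(0.52536)(0.179)² + (0.52536)(0.136)² = 0.018134 kg m^2.
Treating the hole as negative mass, I = I₀ − I_hole = 0.28553 − 0.018134 = 0.2674 kg m^2.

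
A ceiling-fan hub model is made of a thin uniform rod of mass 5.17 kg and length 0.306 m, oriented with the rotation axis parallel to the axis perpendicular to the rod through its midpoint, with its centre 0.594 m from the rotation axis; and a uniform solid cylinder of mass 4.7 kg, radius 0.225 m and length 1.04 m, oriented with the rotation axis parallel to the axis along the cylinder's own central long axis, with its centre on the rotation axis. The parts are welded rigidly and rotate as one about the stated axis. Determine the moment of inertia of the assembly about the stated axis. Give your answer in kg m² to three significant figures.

1.98

Thin rod: I_cm = (1/12)ML² = (1/12)(5.17)(0.306)² = 0.040342 kg m²; centre at d = 0.594 m, so the parallel axis theorem gives I = 0.040342 + (5.17)(0.594)² = 1.8645 kg m².
Solid cylinder: I_cm = (1/2)MR² = (1/2)(4.7)(0.225)² = 0.11897 kg m²; axis through the centre, so I = 0.11897 kg m².
Total I = 1.8645 + 0.11897 = 1.9835 kg m².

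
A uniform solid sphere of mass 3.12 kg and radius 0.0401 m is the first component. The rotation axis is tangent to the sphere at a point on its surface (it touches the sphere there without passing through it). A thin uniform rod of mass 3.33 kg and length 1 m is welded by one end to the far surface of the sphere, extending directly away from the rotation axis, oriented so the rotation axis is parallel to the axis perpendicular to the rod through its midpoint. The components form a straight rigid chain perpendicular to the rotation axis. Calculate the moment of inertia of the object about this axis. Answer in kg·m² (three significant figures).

Solid sphere: I_cm = (2/5)MR² = (2/5)(3.12)(0.0401)² = 0.0020068 kg·m²; centre at d = 0.0401 m, so the parallel axis theorem gives I = 0.0020068 + (3.12)(0.0401)² = 0.0070238 kg·m².
Thin rod: I_cm = (1/12)ML² = (1/12)(3.33)(1)² = 0.2775 kg·m²; centre at d = 0.0401 + 0.0401 + 0.5 = 0.5802 m, so the parallel axis theorem gives I = 0.2775 + (3.33)(0.5802)² = 1.3985 kg·m².
Total I = 0.0070238 + 1.3985 = 1.4055 kg·m².

1.41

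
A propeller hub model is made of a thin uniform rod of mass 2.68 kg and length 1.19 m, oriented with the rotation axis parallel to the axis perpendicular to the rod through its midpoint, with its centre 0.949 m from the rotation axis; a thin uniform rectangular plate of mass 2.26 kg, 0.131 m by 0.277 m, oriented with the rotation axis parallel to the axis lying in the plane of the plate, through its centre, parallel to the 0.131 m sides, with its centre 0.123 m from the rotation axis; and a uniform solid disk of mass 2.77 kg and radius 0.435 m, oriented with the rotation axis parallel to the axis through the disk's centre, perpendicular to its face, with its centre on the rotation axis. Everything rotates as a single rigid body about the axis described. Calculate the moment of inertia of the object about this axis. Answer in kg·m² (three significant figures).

Thin rod: I_cm = (1/12)ML² = (1/12)(2.68)(1.19)² = 0.31626 kg·m²; centre at d = 0.949 m, so I = I_cm + Md² gives I = 0.31626 + (2.68)(0.949)² = 2.7299 kg·m².
Rectangular plate: I_cm = (1/12)Mb² = (1/12)(2.26)(0.277)² = 0.014451 kg·m²; centre at d = 0.123 m, so I = I_cm + Md² gives I = 0.014451 + (2.26)(0.123)² = 0.048642 kg·m².
Solid disk: I_cm = (1/2)MR² = (1/2)(2.77)(0.435)² = 0.26208 kg·m²; axis through the centre, so I = 0.26208 kg·m².
Total I = 2.7299 + 0.048642 + 0.26208 = 3.0406 kg·m².

3.04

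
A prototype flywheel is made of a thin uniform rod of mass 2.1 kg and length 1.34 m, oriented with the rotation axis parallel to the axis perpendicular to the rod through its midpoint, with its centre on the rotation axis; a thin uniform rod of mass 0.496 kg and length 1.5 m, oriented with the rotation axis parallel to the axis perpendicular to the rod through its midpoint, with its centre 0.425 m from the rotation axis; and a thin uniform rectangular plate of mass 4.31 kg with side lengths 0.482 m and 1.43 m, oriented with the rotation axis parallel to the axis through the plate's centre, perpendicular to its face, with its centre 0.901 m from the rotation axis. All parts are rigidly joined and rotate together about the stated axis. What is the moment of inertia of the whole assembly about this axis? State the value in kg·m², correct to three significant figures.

4.81

Thin rod: I_cm = (1/12)ML² = (1/12)(2.1)(1.34)² = 0.31423 kg·m²; axis through the centre, so I = 0.31423 kg·m².
Thin rod: I_cm = (1/12)ML² = (1/12)(0.496)(1.5)² = 0.093 kg·m²; centre at d = 0.425 m, so the parallel axis theorem gives I = 0.093 + (0.496)(0.425)² = 0.18259 kg·m².
Rectangular plate: I_cm = (1/12)M(a²+b²) = (1/12)(4.31)[(0.482)² + (1.43)²] = 0.8179 kg·m²; centre at d = 0.901 m, so the parallel axis theorem gives I = 0.8179 + (4.31)(0.901)² = 4.3168 kg·m².
Total I = 0.31423 + 0.18259 + 4.3168 = 4.8136 kg·m².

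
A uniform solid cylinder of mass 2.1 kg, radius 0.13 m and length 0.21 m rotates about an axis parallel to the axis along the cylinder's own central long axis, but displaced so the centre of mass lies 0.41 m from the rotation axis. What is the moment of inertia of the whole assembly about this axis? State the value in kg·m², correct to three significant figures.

0.371

I_cm = (1/2)MR² = (1/2)(2.1)(0.13)² = 0.017745 kg·m²; centre at d = 0.41 m, so the parallel axis theorem gives I = 0.017745 + (2.1)(0.41)² = 0.37075 kg·m².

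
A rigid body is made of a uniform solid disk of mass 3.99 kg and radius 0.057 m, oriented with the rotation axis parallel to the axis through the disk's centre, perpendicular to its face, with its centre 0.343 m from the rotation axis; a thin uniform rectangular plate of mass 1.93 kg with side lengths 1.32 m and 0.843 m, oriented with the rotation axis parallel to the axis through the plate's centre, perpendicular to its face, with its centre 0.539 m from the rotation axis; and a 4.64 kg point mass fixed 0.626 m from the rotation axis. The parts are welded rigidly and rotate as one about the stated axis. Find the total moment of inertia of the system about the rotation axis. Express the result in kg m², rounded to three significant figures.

3.25

Solid disk: I_cm = (1/2)MR² = (1/2)(3.99)(0.057)² = 0.0064818 kg m²; centre at d = 0.343 m, so I = I_cm + Md² gives I = 0.0064818 + (3.99)(0.343)² = 0.4759 kg m².
Rectangular plate: I_cm = (1/12)M(a²+b²) = (1/12)(1.93)[(1.32)² + (0.843)²] = 0.39453 kg m²; centre at d = 0.539 m, so I = I_cm + Md² gives I = 0.39453 + (1.93)(0.539)² = 0.95524 kg m².
Point mass: I_cm = 0; centre at d = 0.626 m, so I = I_cm + Md² gives I = 0 + (4.64)(0.626)² = 1.8183 kg m².
Total I = 0.4759 + 0.95524 + 1.8183 = 3.2494 kg m².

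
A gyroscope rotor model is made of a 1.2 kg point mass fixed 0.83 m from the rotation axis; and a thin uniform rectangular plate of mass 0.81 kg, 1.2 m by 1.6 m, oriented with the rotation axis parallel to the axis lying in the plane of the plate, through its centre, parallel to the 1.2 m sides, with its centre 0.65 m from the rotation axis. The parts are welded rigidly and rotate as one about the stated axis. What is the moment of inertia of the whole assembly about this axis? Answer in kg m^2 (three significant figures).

1.34

Point mass: I_cm = 0; centre at d = 0.83 m, so I = I_cm + Md² gives I = 0 + (1.2)(0.83)² = 0.82668 kg m^2.
Rectangular plate: I_cm = (1/12)Mb² = (1/12)(0.81)(1.6)² = 0.1728 kg m^2; centre at d = 0.65 m, so I = I_cm + Md² gives I = 0.1728 + (0.81)(0.65)² = 0.51503 kg m^2.
Total I = 0.82668 + 0.51503 = 1.3417 kg m^2.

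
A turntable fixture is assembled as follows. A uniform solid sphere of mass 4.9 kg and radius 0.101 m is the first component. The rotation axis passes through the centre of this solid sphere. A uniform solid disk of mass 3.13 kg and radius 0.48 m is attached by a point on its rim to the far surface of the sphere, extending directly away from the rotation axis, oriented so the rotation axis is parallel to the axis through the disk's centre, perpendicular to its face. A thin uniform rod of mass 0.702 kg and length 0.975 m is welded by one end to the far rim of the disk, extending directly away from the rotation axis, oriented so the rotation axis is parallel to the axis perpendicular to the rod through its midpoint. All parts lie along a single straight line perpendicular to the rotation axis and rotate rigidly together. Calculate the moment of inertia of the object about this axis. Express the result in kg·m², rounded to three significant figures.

3.18

Solid sphere: I_cm = (2/5)MR² = (2/5)(4.9)(0.101)² = 0.019994 kg·m²; axis through the centre, so I = 0.019994 kg·m².
Solid disk: I_cm = (1/2)MR² = (1/2)(3.13)(0.48)² = 0.36058 kg·m²; centre at d = 0.101 + 0.48 = 0.581 m, so the parallel axis theorem gives I = 0.36058 + (3.13)(0.581)² = 1.4171 kg·m².
Thin rod: I_cm = (1/12)ML² = (1/12)(0.702)(0.975)² = 0.055612 kg·m²; centre at d = 0.101 + 0.48 + 0.48 + 0.4875 = 1.5485 m, so the parallel axis theorem gives I = 0.055612 + (0.702)(1.5485)² = 1.7389 kg·m².
Total I = 0.019994 + 1.4171 + 1.7389 = 3.176 kg·m².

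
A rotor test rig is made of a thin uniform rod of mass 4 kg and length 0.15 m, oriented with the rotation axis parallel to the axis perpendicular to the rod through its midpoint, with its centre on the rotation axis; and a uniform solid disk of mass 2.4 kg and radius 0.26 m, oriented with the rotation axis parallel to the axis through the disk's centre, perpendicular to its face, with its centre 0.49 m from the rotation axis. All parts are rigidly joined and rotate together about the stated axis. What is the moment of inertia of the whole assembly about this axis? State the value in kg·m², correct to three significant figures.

Thin rod: I_cm = (1/12)ML² = (1/12)(4)(0.15)² = 0.0075 kg·m²; axis through the centre, so I = 0.0075 kg·m².
Solid disk: I_cm = (1/2)MR² = (1/2)(2.4)(0.26)² = 0.08112 kg·m²; centre at d = 0.49 m, so the parallel axis theorem gives I = 0.08112 + (2.4)(0.49)² = 0.65736 kg·m².
Total I = 0.0075 + 0.65736 = 0.66486 kg·m².

0.665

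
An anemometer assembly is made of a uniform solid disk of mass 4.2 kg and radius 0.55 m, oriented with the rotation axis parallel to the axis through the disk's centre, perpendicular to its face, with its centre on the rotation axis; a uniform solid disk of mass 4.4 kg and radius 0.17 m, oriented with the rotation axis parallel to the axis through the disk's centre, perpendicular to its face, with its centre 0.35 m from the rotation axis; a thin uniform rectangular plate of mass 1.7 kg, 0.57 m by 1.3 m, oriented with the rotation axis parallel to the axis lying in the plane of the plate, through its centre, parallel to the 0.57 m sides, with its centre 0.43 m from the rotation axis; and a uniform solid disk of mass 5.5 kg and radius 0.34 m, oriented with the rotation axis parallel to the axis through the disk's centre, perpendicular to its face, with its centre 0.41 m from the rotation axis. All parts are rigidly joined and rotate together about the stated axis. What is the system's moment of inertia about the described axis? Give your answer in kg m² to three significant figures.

Solid disk: I_cm = (1/2)MR² = (1/2)(4.2)(0.55)² = 0.63525 kg m²; axis through the centre, so I = 0.63525 kg m².
Solid disk: I_cm = (1/2)MR² = (1/2)(4.4)(0.17)² = 0.06358 kg m²; centre at d = 0.35 m, so I = I_cm + Md² gives I = 0.06358 + (4.4)(0.35)² = 0.60258 kg m².
Rectangular plate: I_cm = (1/12)Mb² = (1/12)(1.7)(1.3)² = 0.23942 kg m²; centre at d = 0.43 m, so I = I_cm + Md² gives I = 0.23942 + (1.7)(0.43)² = 0.55375 kg m².
Solid disk: I_cm = (1/2)MR² = (1/2)(5.5)(0.34)² = 0.3179 kg m²; centre at d = 0.41 m, so I = I_cm + Md² gives I = 0.3179 + (5.5)(0.41)² = 1.2424 kg m².
Total I = 0.63525 + 0.60258 + 0.55375 + 1.2424 = 3.034 kg m².

3.03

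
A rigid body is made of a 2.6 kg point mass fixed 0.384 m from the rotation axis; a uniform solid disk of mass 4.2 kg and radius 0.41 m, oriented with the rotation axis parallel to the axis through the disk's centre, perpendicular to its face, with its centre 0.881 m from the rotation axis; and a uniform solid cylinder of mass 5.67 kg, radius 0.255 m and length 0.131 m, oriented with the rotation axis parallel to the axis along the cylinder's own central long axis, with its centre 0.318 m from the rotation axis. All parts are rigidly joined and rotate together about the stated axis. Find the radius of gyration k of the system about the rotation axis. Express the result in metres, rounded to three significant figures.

0.617

Point mass: I_cm = 0; centre at d = 0.384 m, so I = I_cm + Md² gives I = 0 + (2.6)(0.384)² = 0.38339 kg·m².
Solid disk: I_cm = (1/2)MR² = (1/2)(4.2)(0.41)² = 0.35301 kg·m²; centre at d = 0.881 m, so I = I_cm + Md² gives I = 0.35301 + (4.2)(0.881)² = 3.6129 kg·m².
Solid cylinder: I_cm = (1/2)MR² = (1/2)(5.67)(0.255)² = 0.18435 kg·m²; centre at d = 0.318 m, so I = I_cm + Md² gives I = 0.18435 + (5.67)(0.318)² = 0.75772 kg·m².
Total I = 4.754 kg·m²; total mass M = 12.47 kg.
k = √(I/M) = √(4.754/12.47) = 0.61744 m.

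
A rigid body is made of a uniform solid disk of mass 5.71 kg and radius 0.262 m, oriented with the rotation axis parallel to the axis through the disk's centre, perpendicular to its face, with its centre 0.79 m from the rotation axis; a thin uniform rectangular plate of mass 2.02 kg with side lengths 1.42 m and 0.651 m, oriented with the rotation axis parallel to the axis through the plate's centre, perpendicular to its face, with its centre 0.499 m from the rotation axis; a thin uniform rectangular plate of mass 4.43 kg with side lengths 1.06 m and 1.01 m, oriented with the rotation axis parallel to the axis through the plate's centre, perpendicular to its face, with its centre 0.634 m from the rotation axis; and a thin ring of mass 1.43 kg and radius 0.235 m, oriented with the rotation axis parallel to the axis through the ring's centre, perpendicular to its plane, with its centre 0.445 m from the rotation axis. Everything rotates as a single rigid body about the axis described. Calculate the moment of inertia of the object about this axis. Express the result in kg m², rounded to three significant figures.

7.61

Solid disk: I_cm = (1/2)MR² = (1/2)(5.71)(0.262)² = 0.19598 kg m²; centre at d = 0.79 m, so I = I_cm + Md² gives I = 0.19598 + (5.71)(0.79)² = 3.7596 kg m².
Rectangular plate: I_cm = (1/12)M(a²+b²) = (1/12)(2.02)[(1.42)² + (0.651)²] = 0.41077 kg m²; centre at d = 0.499 m, so I = I_cm + Md² gives I = 0.41077 + (2.02)(0.499)² = 0.91375 kg m².
Rectangular plate: I_cm = (1/12)M(a²+b²) = (1/12)(4.43)[(1.06)² + (1.01)²] = 0.79138 kg m²; centre at d = 0.634 m, so I = I_cm + Md² gives I = 0.79138 + (4.43)(0.634)² = 2.572 kg m².
Thin ring: I_cm = MR² = (1.43)(0.235)² = 0.078972 kg m²; centre at d = 0.445 m, so I = I_cm + Md² gives I = 0.078972 + (1.43)(0.445)² = 0.36215 kg m².
Total I = 3.7596 + 0.91375 + 2.572 + 0.36215 = 7.6075 kg m².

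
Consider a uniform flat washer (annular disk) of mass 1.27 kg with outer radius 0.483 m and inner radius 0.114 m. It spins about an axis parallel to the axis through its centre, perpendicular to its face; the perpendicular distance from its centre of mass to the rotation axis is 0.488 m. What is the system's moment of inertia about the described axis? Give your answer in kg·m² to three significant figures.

I_cm = (1/2)M(R²+r²) = (1/2)(1.27)[(0.483)² + (0.114)²] = 0.15639 kg·m²; centre at d = 0.488 m, so the parallel axis theorem gives I = 0.15639 + (1.27)(0.488)² = 0.45883 kg·m².

0.459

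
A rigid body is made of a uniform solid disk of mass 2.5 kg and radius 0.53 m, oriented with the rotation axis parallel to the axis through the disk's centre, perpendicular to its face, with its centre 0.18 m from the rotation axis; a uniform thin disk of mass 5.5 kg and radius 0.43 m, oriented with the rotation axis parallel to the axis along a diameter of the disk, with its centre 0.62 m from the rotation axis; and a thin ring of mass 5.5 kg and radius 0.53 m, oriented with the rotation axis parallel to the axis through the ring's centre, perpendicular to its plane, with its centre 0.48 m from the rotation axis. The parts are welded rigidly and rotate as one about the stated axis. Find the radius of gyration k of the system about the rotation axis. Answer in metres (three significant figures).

0.645

Solid disk: I_cm = (1/2)MR² = (1/2)(2.5)(0.53)² = 0.35113 kg·m²; centre at d = 0.18 m, so the parallel axis theorem gives I = 0.35113 + (2.5)(0.18)² = 0.43212 kg·m².
Thin disk: I_cm = (1/4)MR² = (1/4)(5.5)(0.43)² = 0.25424 kg·m²; centre at d = 0.62 m, so the parallel axis theorem gives I = 0.25424 + (5.5)(0.62)² = 2.3684 kg·m².
Thin ring: I_cm = MR² = (5.5)(0.53)² = 1.545 kg·m²; centre at d = 0.48 m, so the parallel axis theorem gives I = 1.545 + (5.5)(0.48)² = 2.8121 kg·m².
Total I = 5.6127 kg·m²; total mass M = 13.5 kg.
k = √(I/M) = √(5.6127/13.5) = 0.64479 m.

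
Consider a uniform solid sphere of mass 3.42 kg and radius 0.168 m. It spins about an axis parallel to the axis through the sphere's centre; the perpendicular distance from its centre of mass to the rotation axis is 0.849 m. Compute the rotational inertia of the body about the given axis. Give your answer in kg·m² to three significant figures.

I_cm = (2/5)MR² = (2/5)(3.42)(0.168)² = 0.03861 kg·m²; centre at d = 0.849 m, so I = I_cm + Md² gives I = 0.03861 + (3.42)(0.849)² = 2.5037 kg·m².

2.50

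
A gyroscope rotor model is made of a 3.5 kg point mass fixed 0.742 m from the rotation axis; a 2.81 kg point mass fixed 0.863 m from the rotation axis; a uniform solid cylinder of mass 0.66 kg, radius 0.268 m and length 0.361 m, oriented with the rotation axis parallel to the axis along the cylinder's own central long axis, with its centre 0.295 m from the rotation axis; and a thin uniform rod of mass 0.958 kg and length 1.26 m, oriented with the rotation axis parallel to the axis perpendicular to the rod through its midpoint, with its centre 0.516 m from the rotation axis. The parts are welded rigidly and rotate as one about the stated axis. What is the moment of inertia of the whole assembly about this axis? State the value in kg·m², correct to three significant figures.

4.48

Point mass: I_cm = 0; centre at d = 0.742 m, so I = I_cm + Md² gives I = 0 + (3.5)(0.742)² = 1.927 kg·m².
Point mass: I_cm = 0; centre at d = 0.863 m, so I = I_cm + Md² gives I = 0 + (2.81)(0.863)² = 2.0928 kg·m².
Solid cylinder: I_cm = (1/2)MR² = (1/2)(0.66)(0.268)² = 0.023702 kg·m²; centre at d = 0.295 m, so I = I_cm + Md² gives I = 0.023702 + (0.66)(0.295)² = 0.081138 kg·m².
Thin rod: I_cm = (1/12)ML² = (1/12)(0.958)(1.26)² = 0.12674 kg·m²; centre at d = 0.516 m, so I = I_cm + Md² gives I = 0.12674 + (0.958)(0.516)² = 0.38182 kg·m².
Total I = 1.927 + 2.0928 + 0.081138 + 0.38182 = 4.4827 kg·m².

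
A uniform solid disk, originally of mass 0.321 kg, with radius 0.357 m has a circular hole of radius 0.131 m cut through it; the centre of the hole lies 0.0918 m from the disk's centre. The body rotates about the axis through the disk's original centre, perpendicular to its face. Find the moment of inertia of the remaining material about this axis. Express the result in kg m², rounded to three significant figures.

Unpierced body about its centre: I₀ = (1/2)MR² = (1/2)(0.321)(0.357)² = 0.020456 kg m².
The removed disk has mass m = M·(r/R)² = (0.321)(0.131/0.357)² = 0.043223 kg (same uniform areal density).
Its moment of inertia about the rotation axis (parallel-axis theorem): I_hole = (1/2)mr² + md² = (1/2)(0.043223)(0.131)² + (0.043223)(0.0918)² = 0.00073512 kg m².
Treating the hole as negative mass, I = I₀ − I_hole = 0.020456 − 0.00073512 = 0.01972 kg m².

0.0197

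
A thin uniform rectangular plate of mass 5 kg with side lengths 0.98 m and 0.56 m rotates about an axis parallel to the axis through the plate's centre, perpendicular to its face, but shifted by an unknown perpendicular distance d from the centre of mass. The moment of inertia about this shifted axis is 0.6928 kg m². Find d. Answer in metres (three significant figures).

About the centre-of-mass axis, I_cm = (1/12)M(a²+b²) = (1/12)(5)[(0.98)² + (0.56)²] = 0.53083 kg m².
Parallel axis theorem: I = I_cm + Md², so Md² = 0.6928 − 0.53083 = 0.16197 kg m².
d = √(0.16197 / 5) = 0.17998 m.

0.180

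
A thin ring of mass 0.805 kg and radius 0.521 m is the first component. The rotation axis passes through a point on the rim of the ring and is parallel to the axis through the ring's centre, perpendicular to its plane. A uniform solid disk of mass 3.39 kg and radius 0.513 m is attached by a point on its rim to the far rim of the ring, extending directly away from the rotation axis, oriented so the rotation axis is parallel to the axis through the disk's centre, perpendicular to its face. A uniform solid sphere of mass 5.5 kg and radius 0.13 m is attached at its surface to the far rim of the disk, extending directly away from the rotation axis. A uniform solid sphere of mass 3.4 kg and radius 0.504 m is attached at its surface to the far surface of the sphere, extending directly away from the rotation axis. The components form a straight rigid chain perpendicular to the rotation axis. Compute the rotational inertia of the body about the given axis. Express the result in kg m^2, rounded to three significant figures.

63.3

Thin ring: I_cm = MR² = (0.805)(0.521)² = 0.21851 kg m^2; centre at d = 0.521 m, so I = I_cm + Md² gives I = 0.21851 + (0.805)(0.521)² = 0.43702 kg m^2.
Solid disk: I_cm = (1/2)MR² = (1/2)(3.39)(0.513)² = 0.44607 kg m^2; centre at d = 0.521 + 0.521 + 0.513 = 1.555 m, so I = I_cm + Md² gives I = 0.44607 + (3.39)(1.555)² = 8.6432 kg m^2.
Solid sphere: I_cm = (2/5)MR² = (2/5)(5.5)(0.13)² = 0.03718 kg m^2; centre at d = 0.521 + 0.521 + 0.513 + 0.513 + 0.13 = 2.198 m, so I = I_cm + Md² gives I = 0.03718 + (5.5)(2.198)² = 26.609 kg m^2.
Solid sphere: I_cm = (2/5)MR² = (2/5)(3.4)(0.504)² = 0.34546 kg m^2; centre at d = 0.521 + 0.521 + 0.513 + 0.513 + 0.13 + 0.13 + 0.504 = 2.832 m, so I = I_cm + Md² gives I = 0.34546 + (3.4)(2.832)² = 27.614 kg m^2.
Total I = 0.43702 + 8.6432 + 26.609 + 27.614 = 63.303 kg m^2.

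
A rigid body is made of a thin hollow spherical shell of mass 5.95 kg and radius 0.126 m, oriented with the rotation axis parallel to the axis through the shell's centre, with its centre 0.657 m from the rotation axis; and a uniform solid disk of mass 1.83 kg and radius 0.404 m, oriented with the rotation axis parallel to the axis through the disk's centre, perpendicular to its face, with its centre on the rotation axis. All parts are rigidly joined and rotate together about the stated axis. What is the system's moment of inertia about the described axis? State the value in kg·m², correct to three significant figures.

2.78

Spherical shell: I_cm = (2/3)MR² = (2/3)(5.95)(0.126)² = 0.062975 kg·m²; centre at d = 0.657 m, so I = I_cm + Md² gives I = 0.062975 + (5.95)(0.657)² = 2.6313 kg·m².
Solid disk: I_cm = (1/2)MR² = (1/2)(1.83)(0.404)² = 0.14934 kg·m²; axis through the centre, so I = 0.14934 kg·m².
Total I = 2.6313 + 0.14934 = 2.7806 kg·m².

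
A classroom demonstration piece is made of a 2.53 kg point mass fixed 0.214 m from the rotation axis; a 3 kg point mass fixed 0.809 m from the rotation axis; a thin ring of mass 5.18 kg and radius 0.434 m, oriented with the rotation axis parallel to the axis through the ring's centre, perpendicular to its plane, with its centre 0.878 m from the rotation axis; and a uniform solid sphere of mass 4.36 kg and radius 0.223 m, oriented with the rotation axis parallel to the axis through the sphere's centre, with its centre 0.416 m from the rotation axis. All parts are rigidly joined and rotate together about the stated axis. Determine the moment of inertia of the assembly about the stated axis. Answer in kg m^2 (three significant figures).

Point mass: I_cm = 0; centre at d = 0.214 m, so the parallel axis theorem gives I = 0 + (2.53)(0.214)² = 0.11586 kg m^2.
Point mass: I_cm = 0; centre at d = 0.809 m, so the parallel axis theorem gives I = 0 + (3)(0.809)² = 1.9634 kg m^2.
Thin ring: I_cm = MR² = (5.18)(0.434)² = 0.97568 kg m^2; centre at d = 0.878 m, so the parallel axis theorem gives I = 0.97568 + (5.18)(0.878)² = 4.9689 kg m^2.
Solid sphere: I_cm = (2/5)MR² = (2/5)(4.36)(0.223)² = 0.086727 kg m^2; centre at d = 0.416 m, so the parallel axis theorem gives I = 0.086727 + (4.36)(0.416)² = 0.84125 kg m^2.
Total I = 0.11586 + 1.9634 + 4.9689 + 0.84125 = 7.8894 kg m^2.

7.89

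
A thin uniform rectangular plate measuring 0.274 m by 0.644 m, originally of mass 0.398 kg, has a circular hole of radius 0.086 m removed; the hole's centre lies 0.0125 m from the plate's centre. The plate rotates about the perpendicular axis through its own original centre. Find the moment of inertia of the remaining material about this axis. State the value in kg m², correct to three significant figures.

0.0160

Unpierced body about its centre: I₀ = (1/12)M(a²+b²) = (1/12)(0.398)[(0.274)² + (0.644)²] = 0.016245 kg m².
The removed disk has mass m = M·πr²/(ab) = (0.398)·π(0.086)²/(0.274·0.644) = 0.052407 kg (same uniform areal density).
Its moment of inertia about the rotation axis (parallel-axis theorem): I_hole = (1/2)mr² + md² = (1/2)(0.052407)(0.086)² + (0.052407)(0.0125)² = 0.00020199 kg m².
Treating the hole as negative mass, I = I₀ − I_hole = 0.016245 − 0.00020199 = 0.016043 kg m².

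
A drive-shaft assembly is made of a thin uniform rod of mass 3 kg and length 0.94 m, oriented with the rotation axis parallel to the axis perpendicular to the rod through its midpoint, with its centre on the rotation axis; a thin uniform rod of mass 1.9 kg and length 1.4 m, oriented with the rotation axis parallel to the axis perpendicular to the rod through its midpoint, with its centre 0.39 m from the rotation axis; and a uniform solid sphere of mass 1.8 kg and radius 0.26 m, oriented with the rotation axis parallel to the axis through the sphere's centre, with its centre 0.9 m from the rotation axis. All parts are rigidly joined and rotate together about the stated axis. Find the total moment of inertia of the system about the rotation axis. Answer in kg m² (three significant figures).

Thin rod: I_cm = (1/12)ML² = (1/12)(3)(0.94)² = 0.2209 kg m²; axis through the centre, so I = 0.2209 kg m².
Thin rod: I_cm = (1/12)ML² = (1/12)(1.9)(1.4)² = 0.31033 kg m²; centre at d = 0.39 m, so I = I_cm + Md² gives I = 0.31033 + (1.9)(0.39)² = 0.59932 kg m².
Solid sphere: I_cm = (2/5)MR² = (2/5)(1.8)(0.26)² = 0.048672 kg m²; centre at d = 0.9 m, so I = I_cm + Md² gives I = 0.048672 + (1.8)(0.9)² = 1.5067 kg m².
Total I = 0.2209 + 0.59932 + 1.5067 = 2.3269 kg m².

2.33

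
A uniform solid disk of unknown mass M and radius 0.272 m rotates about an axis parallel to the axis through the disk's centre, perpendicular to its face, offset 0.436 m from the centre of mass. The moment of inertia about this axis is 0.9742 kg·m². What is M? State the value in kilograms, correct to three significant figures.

I = I_cm + Md² = (1/2)MR² + Md² = M·[0.5·(0.272)² + (0.436)²] = M·0.22709.
So M = 0.9742 / 0.22709 = 4.29 kg.

4.29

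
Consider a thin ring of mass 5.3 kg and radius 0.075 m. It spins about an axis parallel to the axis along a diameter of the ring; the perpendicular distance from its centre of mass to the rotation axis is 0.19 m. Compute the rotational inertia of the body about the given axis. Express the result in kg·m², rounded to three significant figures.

0.206

I_cm = (1/2)MR² = (1/2)(5.3)(0.075)² = 0.014906 kg·m²; centre at d = 0.19 m, so I = I_cm + Md² gives I = 0.014906 + (5.3)(0.19)² = 0.20624 kg·m².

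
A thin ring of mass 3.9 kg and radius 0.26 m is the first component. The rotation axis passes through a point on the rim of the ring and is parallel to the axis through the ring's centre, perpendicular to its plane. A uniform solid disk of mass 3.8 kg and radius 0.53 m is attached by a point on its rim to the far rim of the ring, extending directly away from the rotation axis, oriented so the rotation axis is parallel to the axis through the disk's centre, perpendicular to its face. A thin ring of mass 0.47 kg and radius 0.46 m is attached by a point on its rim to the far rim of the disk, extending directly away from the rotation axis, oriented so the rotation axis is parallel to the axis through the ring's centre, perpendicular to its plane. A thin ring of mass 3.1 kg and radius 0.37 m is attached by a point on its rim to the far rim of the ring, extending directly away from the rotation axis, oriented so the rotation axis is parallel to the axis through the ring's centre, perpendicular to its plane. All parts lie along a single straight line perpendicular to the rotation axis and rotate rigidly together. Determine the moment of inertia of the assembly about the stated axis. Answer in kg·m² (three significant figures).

33.3

Thin ring: I_cm = MR² = (3.9)(0.26)² = 0.26364 kg·m²; centre at d = 0.26 m, so the parallel axis theorem gives I = 0.26364 + (3.9)(0.26)² = 0.52728 kg·m².
Solid disk: I_cm = (1/2)MR² = (1/2)(3.8)(0.53)² = 0.53371 kg·m²; centre at d = 0.26 + 0.26 + 0.53 = 1.05 m, so the parallel axis theorem gives I = 0.53371 + (3.8)(1.05)² = 4.7232 kg·m².
Thin ring: I_cm = MR² = (0.47)(0.46)² = 0.099452 kg·m²; centre at d = 0.26 + 0.26 + 0.53 + 0.53 + 0.46 = 2.04 m, so the parallel axis theorem gives I = 0.099452 + (0.47)(2.04)² = 2.0554 kg·m².
Thin ring: I_cm = MR² = (3.1)(0.37)² = 0.42439 kg·m²; centre at d = 0.26 + 0.26 + 0.53 + 0.53 + 0.46 + 0.46 + 0.37 = 2.87 m, so the parallel axis theorem gives I = 0.42439 + (3.1)(2.87)² = 25.959 kg·m².
Total I = 0.52728 + 4.7232 + 2.0554 + 25.959 = 33.265 kg·m².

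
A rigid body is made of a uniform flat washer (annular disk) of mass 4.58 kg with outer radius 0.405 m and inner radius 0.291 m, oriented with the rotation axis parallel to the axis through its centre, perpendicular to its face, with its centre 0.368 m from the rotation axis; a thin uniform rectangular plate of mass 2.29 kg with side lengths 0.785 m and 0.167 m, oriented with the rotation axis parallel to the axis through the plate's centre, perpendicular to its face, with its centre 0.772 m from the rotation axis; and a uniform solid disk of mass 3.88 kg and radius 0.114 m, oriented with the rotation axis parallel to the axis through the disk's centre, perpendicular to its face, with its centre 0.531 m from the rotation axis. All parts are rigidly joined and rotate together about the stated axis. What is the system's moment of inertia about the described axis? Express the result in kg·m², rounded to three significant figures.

Annular disk: I_cm = (1/2)M(R²+r²) = (1/2)(4.58)[(0.405)² + (0.291)²] = 0.56954 kg·m²; centre at d = 0.368 m, so I = I_cm + Md² gives I = 0.56954 + (4.58)(0.368)² = 1.1898 kg·m².
Rectangular plate: I_cm = (1/12)M(a²+b²) = (1/12)(2.29)[(0.785)² + (0.167)²] = 0.12292 kg·m²; centre at d = 0.772 m, so I = I_cm + Md² gives I = 0.12292 + (2.29)(0.772)² = 1.4877 kg·m².
Solid disk: I_cm = (1/2)MR² = (1/2)(3.88)(0.114)² = 0.025212 kg·m²; centre at d = 0.531 m, so I = I_cm + Md² gives I = 0.025212 + (3.88)(0.531)² = 1.1192 kg·m².
Total I = 1.1898 + 1.4877 + 1.1192 = 3.7967 kg·m².

3.80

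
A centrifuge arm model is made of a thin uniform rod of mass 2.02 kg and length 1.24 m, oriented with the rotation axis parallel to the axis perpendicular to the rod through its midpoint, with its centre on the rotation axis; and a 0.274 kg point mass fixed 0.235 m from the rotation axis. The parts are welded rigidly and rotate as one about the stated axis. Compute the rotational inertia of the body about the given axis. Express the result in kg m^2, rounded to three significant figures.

0.274

Thin rod: I_cm = (1/12)ML² = (1/12)(2.02)(1.24)² = 0.25883 kg m^2; axis through the centre, so I = 0.25883 kg m^2.
Point mass: I_cm = 0; centre at d = 0.235 m, so I = I_cm + Md² gives I = 0 + (0.274)(0.235)² = 0.015132 kg m^2.
Total I = 0.25883 + 0.015132 = 0.27396 kg m^2.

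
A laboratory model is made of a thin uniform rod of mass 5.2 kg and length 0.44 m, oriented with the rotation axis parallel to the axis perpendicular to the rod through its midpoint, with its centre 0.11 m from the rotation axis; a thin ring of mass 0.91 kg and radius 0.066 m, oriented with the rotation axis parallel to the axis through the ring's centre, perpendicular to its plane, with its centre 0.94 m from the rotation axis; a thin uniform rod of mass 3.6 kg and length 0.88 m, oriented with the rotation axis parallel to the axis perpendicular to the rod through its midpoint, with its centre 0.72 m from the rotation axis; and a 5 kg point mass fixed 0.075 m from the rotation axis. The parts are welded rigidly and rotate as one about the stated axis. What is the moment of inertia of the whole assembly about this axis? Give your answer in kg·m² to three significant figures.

Thin rod: I_cm = (1/12)ML² = (1/12)(5.2)(0.44)² = 0.083893 kg·m²; centre at d = 0.11 m, so the parallel axis theorem gives I = 0.083893 + (5.2)(0.11)² = 0.14681 kg·m².
Thin ring: I_cm = MR² = (0.91)(0.066)² = 0.003964 kg·m²; centre at d = 0.94 m, so the parallel axis theorem gives I = 0.003964 + (0.91)(0.94)² = 0.80804 kg·m².
Thin rod: I_cm = (1/12)ML² = (1/12)(3.6)(0.88)² = 0.23232 kg·m²; centre at d = 0.72 m, so the parallel axis theorem gives I = 0.23232 + (3.6)(0.72)² = 2.0986 kg·m².
Point mass: I_cm = 0; centre at d = 0.075 m, so the parallel axis theorem gives I = 0 + (5)(0.075)² = 0.028125 kg·m².
Total I = 0.14681 + 0.80804 + 2.0986 + 0.028125 = 3.0815 kg·m².

3.08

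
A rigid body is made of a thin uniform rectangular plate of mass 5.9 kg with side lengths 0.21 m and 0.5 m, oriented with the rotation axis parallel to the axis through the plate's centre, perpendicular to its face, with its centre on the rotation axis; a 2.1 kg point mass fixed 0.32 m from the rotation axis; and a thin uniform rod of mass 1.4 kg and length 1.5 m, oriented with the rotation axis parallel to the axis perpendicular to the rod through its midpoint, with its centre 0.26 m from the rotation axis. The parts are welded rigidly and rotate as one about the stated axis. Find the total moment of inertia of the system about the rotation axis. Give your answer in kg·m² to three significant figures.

Rectangular plate: I_cm = (1/12)M(a²+b²) = (1/12)(5.9)[(0.21)² + (0.5)²] = 0.1446 kg·m²; axis through the centre, so I = 0.1446 kg·m².
Point mass: I_cm = 0; centre at d = 0.32 m, so the parallel axis theorem gives I = 0 + (2.1)(0.32)² = 0.21504 kg·m².
Thin rod: I_cm = (1/12)ML² = (1/12)(1.4)(1.5)² = 0.2625 kg·m²; centre at d = 0.26 m, so the parallel axis theorem gives I = 0.2625 + (1.4)(0.26)² = 0.35714 kg·m².
Total I = 0.1446 + 0.21504 + 0.35714 = 0.71678 kg·m².

0.717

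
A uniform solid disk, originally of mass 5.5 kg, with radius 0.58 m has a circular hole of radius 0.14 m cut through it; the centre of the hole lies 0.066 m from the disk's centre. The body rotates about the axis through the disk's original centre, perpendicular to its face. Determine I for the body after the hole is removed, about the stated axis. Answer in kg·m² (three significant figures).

Unpierced body about its centre: I₀ = (1/2)MR² = (1/2)(5.5)(0.58)² = 0.9251 kg·m².
The removed disk has mass m = M·(r/R)² = (5.5)(0.14/0.58)² = 0.32045 kg (same uniform areal density).
Its moment of inertia about the rotation axis (parallel-axis theorem): I_hole = (1/2)mr² + md² = (1/2)(0.32045)(0.14)² + (0.32045)(0.066)² = 0.0045363 kg·m².
Treating the hole as negative mass, I = I₀ − I_hole = 0.9251 − 0.0045363 = 0.92056 kg·m².

0.921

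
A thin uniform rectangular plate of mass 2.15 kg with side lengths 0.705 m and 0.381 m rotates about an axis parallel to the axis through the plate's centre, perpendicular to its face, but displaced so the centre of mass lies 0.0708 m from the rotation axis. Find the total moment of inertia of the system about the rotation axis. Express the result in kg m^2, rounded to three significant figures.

I_cm = (1/12)M(a²+b²) = (1/12)(2.15)[(0.705)² + (0.381)²] = 0.11506 kg m^2; centre at d = 0.0708 m, so I = I_cm + Md² gives I = 0.11506 + (2.15)(0.0708)² = 0.12584 kg m^2.

0.126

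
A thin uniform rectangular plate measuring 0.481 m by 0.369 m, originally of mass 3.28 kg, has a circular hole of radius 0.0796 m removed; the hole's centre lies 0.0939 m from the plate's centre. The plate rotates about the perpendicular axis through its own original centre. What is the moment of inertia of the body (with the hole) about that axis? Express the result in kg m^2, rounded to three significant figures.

0.0960

Unpierced body about its centre: I₀ = (1/12)M(a²+b²) = (1/12)(3.28)[(0.481)² + (0.369)²] = 0.10046 kg m^2.
The removed disk has mass m = M·πr²/(ab) = (3.28)·π(0.0796)²/(0.481·0.369) = 0.36786 kg (same uniform areal density).
Its moment of inertia about the rotation axis (parallel-axis theorem): I_hole = (1/2)mr² + md² = (1/2)(0.36786)(0.0796)² + (0.36786)(0.0939)² = 0.0044089 kg m^2.
Treating the hole as negative mass, I = I₀ − I_hole = 0.10046 − 0.0044089 = 0.096047 kg m^2.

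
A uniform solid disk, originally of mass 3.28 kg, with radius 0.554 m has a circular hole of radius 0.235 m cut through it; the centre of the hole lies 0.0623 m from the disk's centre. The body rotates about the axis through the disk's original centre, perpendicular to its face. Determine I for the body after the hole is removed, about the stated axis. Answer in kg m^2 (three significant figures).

Unpierced body about its centre: I₀ = (1/2)MR² = (1/2)(3.28)(0.554)² = 0.50334 kg m^2.
The removed disk has mass m = M·(r/R)² = (3.28)(0.235/0.554)² = 0.59019 kg (same uniform areal density).
Its moment of inertia about the rotation axis (parallel-axis theorem): I_hole = (1/2)mr² + md² = (1/2)(0.59019)(0.235)² + (0.59019)(0.0623)² = 0.018587 kg m^2.
Treating the hole as negative mass, I = I₀ − I_hole = 0.50334 − 0.018587 = 0.48475 kg m^2.

0.485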